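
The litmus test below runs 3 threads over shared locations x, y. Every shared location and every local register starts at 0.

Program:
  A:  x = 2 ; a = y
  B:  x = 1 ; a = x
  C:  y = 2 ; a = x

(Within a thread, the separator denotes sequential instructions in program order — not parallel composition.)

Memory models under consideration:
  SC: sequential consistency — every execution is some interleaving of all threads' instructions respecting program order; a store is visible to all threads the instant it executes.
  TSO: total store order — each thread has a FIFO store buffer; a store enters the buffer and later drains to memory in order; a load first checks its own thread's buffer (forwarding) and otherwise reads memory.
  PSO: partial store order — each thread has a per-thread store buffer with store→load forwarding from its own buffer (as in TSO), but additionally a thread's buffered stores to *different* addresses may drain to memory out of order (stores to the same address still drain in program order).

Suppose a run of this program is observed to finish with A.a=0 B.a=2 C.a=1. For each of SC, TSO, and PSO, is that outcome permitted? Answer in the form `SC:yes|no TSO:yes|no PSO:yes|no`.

outcome vector order: (A.a,B.a,C.a)
SC (9): 0/1/1; 0/1/2; 0/2/2; 2/1/0; 2/1/1; 2/1/2; 2/2/0; 2/2/1; 2/2/2
TSO (12): 0/1/0; 0/1/1; 0/1/2; 0/2/0; 0/2/1; 0/2/2; 2/1/0; 2/1/1; 2/1/2; 2/2/0; 2/2/1; 2/2/2
PSO (12): 0/1/0; 0/1/1; 0/1/2; 0/2/0; 0/2/1; 0/2/2; 2/1/0; 2/1/1; 2/1/2; 2/2/0; 2/2/1; 2/2/2
target 0/2/1 ∈ {TSO,PSO}

SC:no TSO:yes PSO:yes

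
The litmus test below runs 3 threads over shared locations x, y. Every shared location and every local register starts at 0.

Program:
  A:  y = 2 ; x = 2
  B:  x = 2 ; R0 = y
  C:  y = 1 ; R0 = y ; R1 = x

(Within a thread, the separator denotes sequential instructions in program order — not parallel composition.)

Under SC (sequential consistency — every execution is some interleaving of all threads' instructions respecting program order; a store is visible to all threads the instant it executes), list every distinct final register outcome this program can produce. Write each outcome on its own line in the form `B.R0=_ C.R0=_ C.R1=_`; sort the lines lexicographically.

B.R0=0 C.R0=1 C.R1=2
B.R0=0 C.R0=2 C.R1=2
B.R0=1 C.R0=1 C.R1=0
B.R0=1 C.R0=1 C.R1=2
B.R0=1 C.R0=2 C.R1=2
B.R0=2 C.R0=1 C.R1=0
B.R0=2 C.R0=1 C.R1=2
B.R0=2 C.R0=2 C.R1=0
B.R0=2 C.R0=2 C.R1=2

outcome vector order: (B.R0,C.R0,C.R1)
|SC outcomes| = 9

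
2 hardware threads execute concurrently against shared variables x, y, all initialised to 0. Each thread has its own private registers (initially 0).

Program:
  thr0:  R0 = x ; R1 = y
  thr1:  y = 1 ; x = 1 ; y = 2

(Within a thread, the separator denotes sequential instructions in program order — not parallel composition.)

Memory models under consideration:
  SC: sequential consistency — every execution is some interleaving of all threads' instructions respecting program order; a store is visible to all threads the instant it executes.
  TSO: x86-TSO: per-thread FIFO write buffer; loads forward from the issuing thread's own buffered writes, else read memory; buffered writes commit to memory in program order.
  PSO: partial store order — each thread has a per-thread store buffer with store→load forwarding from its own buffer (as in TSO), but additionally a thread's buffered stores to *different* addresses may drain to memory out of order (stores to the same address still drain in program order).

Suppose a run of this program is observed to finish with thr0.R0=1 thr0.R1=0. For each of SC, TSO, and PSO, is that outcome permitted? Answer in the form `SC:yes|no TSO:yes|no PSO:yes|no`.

SC:no TSO:no PSO:yes

outcome vector order: (thr0.R0,thr0.R1)
[SC] allowed = {00 01 02 11 12}
[TSO] allowed = {00 01 02 11 12}
[PSO] allowed = {00 01 02 10 11 12}
target 10 ∈ {PSO}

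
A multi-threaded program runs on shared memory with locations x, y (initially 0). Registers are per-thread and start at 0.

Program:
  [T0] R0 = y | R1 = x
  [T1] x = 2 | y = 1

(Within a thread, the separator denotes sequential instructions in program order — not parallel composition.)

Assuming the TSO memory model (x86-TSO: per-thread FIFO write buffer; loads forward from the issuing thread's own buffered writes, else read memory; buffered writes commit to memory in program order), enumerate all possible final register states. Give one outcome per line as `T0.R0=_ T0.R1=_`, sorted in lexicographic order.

outcome vector order: (T0.R0,T0.R1)
|TSO outcomes| = 3

T0.R0=0 T0.R1=0
T0.R0=0 T0.R1=2
T0.R0=1 T0.R1=2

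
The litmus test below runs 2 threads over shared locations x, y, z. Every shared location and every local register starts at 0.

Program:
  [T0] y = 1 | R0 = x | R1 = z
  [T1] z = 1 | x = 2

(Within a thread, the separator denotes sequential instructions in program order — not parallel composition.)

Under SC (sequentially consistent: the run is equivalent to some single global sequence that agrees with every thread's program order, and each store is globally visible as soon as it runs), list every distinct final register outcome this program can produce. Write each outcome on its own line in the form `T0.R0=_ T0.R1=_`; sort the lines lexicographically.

outcome vector order: (T0.R0,T0.R1)
|SC outcomes| = 3

T0.R0=0 T0.R1=0
T0.R0=0 T0.R1=1
T0.R0=2 T0.R1=1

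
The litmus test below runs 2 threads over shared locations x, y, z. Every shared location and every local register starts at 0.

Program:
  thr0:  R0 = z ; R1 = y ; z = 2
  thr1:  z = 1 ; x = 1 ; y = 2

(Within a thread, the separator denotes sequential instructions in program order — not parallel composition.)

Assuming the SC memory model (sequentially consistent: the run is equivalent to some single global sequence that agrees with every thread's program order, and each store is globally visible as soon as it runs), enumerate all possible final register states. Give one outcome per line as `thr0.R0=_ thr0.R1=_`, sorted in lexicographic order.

outcome vector order: (thr0.R0,thr0.R1)
|SC outcomes| = 4

thr0.R0=0 thr0.R1=0
thr0.R0=0 thr0.R1=2
thr0.R0=1 thr0.R1=0
thr0.R0=1 thr0.R1=2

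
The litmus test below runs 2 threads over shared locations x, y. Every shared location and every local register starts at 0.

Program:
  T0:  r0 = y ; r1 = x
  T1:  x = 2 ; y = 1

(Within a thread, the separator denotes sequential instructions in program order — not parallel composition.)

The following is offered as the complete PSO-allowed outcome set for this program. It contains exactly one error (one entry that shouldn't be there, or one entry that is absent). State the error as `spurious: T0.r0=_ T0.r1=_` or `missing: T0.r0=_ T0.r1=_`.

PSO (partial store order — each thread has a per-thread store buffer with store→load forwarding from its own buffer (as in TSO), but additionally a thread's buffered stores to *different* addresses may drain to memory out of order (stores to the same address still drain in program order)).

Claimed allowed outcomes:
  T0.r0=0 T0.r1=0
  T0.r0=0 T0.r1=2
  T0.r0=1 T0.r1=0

missing: T0.r0=1 T0.r1=2

outcome vector order: (T0.r0,T0.r1)
[PSO] allowed = {0/0 0/2 1/0 1/2}
PSO∖claimed = {1/2}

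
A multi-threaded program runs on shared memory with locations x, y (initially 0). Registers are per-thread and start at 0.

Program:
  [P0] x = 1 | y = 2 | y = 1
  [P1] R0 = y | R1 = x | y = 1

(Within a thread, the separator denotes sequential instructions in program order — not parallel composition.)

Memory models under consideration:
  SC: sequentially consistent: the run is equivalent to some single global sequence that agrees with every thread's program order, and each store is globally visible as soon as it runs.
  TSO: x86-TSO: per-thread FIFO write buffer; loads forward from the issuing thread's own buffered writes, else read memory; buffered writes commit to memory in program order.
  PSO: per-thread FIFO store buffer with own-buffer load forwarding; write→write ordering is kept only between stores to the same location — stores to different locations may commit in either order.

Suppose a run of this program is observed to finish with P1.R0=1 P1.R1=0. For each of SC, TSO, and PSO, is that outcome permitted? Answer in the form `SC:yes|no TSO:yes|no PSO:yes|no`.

SC:no TSO:no PSO:yes

outcome vector order: (P1.R0,P1.R1)
[SC] allowed = {<0 0>, <0 1>, <1 1>, <2 1>}
[TSO] allowed = {<0 0>, <0 1>, <1 1>, <2 1>}
[PSO] allowed = {<0 0>, <0 1>, <1 0>, <1 1>, <2 0>, <2 1>}
target <1 0> ∈ {PSO}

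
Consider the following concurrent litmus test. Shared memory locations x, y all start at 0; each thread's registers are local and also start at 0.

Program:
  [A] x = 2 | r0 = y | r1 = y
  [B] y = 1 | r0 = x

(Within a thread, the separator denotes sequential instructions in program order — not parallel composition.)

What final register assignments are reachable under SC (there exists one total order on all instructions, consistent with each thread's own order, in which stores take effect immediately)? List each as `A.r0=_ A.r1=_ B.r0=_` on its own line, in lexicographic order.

outcome vector order: (A.r0,A.r1,B.r0)
|SC outcomes| = 4

A.r0=0 A.r1=0 B.r0=2
A.r0=0 A.r1=1 B.r0=2
A.r0=1 A.r1=1 B.r0=0
A.r0=1 A.r1=1 B.r0=2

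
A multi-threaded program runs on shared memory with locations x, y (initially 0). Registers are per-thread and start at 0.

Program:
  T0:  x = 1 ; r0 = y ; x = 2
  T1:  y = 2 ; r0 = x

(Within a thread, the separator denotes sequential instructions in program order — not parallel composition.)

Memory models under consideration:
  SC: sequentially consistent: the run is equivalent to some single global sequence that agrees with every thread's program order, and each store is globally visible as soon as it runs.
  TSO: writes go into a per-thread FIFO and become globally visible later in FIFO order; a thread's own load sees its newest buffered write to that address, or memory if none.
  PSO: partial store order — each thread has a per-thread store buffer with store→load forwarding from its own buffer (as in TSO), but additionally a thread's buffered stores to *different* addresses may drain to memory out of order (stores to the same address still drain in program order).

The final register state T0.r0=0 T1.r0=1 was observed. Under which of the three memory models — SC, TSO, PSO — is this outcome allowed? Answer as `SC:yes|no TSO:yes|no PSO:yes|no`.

SC:yes TSO:yes PSO:yes

outcome vector order: (T0.r0,T1.r0)
[SC] allowed = {(0,1); (0,2); (2,0); (2,1); (2,2)}
[TSO] allowed = {(0,0); (0,1); (0,2); (2,0); (2,1); (2,2)}
[PSO] allowed = {(0,0); (0,1); (0,2); (2,0); (2,1); (2,2)}
target (0,1) ∈ {SC,TSO,PSO}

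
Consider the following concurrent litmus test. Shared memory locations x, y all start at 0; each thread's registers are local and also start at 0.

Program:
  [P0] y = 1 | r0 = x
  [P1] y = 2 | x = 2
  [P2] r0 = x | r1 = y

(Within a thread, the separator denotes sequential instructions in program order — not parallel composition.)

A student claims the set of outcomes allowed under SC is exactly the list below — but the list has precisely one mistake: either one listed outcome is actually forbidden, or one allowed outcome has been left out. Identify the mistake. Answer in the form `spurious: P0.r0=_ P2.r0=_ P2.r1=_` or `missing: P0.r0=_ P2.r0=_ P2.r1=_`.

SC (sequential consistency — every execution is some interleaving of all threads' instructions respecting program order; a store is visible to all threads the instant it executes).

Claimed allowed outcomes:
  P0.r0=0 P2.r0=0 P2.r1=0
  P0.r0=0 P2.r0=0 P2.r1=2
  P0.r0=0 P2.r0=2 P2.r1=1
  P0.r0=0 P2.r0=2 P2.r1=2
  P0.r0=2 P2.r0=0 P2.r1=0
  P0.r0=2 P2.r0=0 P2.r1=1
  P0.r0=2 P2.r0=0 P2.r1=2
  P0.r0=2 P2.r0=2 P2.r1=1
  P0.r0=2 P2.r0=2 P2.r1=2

missing: P0.r0=0 P2.r0=0 P2.r1=1

outcome vector order: (P0.r0,P2.r0,P2.r1)
SC (10): 0/0/0; 0/0/1; 0/0/2; 0/2/1; 0/2/2; 2/0/0; 2/0/1; 2/0/2; 2/2/1; 2/2/2
SC∖claimed = {0/0/1}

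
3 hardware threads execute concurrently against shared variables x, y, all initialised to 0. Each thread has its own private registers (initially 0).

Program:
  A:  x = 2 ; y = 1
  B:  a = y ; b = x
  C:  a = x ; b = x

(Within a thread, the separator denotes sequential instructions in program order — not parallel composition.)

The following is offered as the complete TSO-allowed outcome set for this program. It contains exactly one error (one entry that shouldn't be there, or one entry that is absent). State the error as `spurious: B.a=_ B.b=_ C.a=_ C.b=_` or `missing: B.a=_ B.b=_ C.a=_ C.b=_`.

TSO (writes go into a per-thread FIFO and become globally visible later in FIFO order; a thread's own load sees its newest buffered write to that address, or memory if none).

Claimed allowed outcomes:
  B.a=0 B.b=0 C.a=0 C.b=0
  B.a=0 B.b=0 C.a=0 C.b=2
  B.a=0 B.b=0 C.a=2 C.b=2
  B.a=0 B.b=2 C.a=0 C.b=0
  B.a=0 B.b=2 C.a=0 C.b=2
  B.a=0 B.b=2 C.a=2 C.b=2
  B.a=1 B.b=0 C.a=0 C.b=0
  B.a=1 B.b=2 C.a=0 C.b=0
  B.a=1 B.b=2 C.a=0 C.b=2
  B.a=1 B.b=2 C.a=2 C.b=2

outcome vector order: (B.a,B.b,C.a,C.b)
[TSO] allowed = {<0 0 0 0> <0 0 0 2> <0 0 2 2> <0 2 0 0> <0 2 0 2> <0 2 2 2> <1 2 0 0> <1 2 0 2> <1 2 2 2>}
claimed∖TSO = {<1 0 0 0>}

spurious: B.a=1 B.b=0 C.a=0 C.b=0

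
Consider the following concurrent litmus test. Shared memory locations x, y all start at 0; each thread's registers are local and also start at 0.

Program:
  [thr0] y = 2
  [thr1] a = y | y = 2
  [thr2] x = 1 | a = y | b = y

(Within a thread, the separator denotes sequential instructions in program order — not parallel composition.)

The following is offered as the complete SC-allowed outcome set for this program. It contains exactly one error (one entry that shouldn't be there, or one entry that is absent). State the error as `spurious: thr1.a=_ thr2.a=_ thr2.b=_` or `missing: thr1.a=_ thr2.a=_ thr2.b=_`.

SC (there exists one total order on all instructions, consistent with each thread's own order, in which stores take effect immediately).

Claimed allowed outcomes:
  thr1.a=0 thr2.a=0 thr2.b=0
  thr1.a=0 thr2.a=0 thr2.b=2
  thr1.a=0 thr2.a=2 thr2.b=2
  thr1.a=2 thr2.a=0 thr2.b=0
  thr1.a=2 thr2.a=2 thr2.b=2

missing: thr1.a=2 thr2.a=0 thr2.b=2

outcome vector order: (thr1.a,thr2.a,thr2.b)
under SC → 0/0/0 0/0/2 0/2/2 2/0/0 2/0/2 2/2/2
SC∖claimed = {2/0/2}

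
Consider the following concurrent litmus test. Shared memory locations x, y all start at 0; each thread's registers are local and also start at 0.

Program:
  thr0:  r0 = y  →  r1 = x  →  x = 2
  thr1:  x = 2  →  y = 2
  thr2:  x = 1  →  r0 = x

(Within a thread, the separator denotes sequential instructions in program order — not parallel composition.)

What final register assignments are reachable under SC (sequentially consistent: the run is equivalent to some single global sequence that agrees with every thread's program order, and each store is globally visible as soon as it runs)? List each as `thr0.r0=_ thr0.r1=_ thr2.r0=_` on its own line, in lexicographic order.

thr0.r0=0 thr0.r1=0 thr2.r0=1
thr0.r0=0 thr0.r1=0 thr2.r0=2
thr0.r0=0 thr0.r1=1 thr2.r0=1
thr0.r0=0 thr0.r1=1 thr2.r0=2
thr0.r0=0 thr0.r1=2 thr2.r0=1
thr0.r0=0 thr0.r1=2 thr2.r0=2
thr0.r0=2 thr0.r1=1 thr2.r0=1
thr0.r0=2 thr0.r1=1 thr2.r0=2
thr0.r0=2 thr0.r1=2 thr2.r0=1
thr0.r0=2 thr0.r1=2 thr2.r0=2

outcome vector order: (thr0.r0,thr0.r1,thr2.r0)
|SC outcomes| = 10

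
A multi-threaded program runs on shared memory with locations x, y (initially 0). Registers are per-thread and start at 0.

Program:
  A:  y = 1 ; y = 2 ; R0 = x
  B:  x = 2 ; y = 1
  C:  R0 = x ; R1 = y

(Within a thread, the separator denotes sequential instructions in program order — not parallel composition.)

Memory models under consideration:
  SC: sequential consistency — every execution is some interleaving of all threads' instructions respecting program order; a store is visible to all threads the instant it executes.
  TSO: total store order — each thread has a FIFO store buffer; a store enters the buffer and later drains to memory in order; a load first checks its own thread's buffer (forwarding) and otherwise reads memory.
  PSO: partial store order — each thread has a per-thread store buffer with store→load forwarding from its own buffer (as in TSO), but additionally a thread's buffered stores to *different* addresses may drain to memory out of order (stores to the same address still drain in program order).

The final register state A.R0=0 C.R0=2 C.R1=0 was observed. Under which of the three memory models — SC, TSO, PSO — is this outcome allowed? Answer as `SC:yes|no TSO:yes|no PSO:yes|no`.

outcome vector order: (A.R0,C.R0,C.R1)
SC: 11 outcomes — {0/0/0; 0/0/1; 0/0/2; 0/2/1; 0/2/2; 2/0/0; 2/0/1; 2/0/2; 2/2/0; 2/2/1; 2/2/2}
TSO: 12 outcomes — {0/0/0; 0/0/1; 0/0/2; 0/2/0; 0/2/1; 0/2/2; 2/0/0; 2/0/1; 2/0/2; 2/2/0; 2/2/1; 2/2/2}
PSO: 12 outcomes — {0/0/0; 0/0/1; 0/0/2; 0/2/0; 0/2/1; 0/2/2; 2/0/0; 2/0/1; 2/0/2; 2/2/0; 2/2/1; 2/2/2}
target 0/2/0 ∈ {TSO,PSO}

SC:no TSO:yes PSO:yes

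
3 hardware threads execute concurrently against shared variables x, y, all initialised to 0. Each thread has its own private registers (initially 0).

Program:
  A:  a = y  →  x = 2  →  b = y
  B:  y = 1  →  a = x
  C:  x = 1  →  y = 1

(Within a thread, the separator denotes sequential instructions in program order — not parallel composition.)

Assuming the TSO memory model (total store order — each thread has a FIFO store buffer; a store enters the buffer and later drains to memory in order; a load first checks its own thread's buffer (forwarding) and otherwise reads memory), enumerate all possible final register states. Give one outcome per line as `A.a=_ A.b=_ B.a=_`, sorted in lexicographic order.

A.a=0 A.b=0 B.a=0
A.a=0 A.b=0 B.a=1
A.a=0 A.b=0 B.a=2
A.a=0 A.b=1 B.a=0
A.a=0 A.b=1 B.a=1
A.a=0 A.b=1 B.a=2
A.a=1 A.b=1 B.a=0
A.a=1 A.b=1 B.a=1
A.a=1 A.b=1 B.a=2

outcome vector order: (A.a,A.b,B.a)
|TSO outcomes| = 9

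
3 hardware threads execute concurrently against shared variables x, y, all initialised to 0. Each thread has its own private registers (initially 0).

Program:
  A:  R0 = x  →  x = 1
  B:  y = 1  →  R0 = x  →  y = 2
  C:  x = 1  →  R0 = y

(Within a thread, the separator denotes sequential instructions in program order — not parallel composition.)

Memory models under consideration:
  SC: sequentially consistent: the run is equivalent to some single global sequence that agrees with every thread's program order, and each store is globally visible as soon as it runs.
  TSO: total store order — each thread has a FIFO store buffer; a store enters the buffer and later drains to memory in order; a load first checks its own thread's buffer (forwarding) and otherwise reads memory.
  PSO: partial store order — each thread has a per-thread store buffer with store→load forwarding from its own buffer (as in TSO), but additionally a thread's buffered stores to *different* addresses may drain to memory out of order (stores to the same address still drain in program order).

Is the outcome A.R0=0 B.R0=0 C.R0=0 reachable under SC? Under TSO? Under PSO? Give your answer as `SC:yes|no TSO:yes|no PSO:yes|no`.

outcome vector order: (A.R0,B.R0,C.R0)
SC (10): 001 002 010 011 012 101 102 110 111 112
TSO (12): 000 001 002 010 011 012 100 101 102 110 111 112
PSO (12): 000 001 002 010 011 012 100 101 102 110 111 112
target 000 ∈ {TSO,PSO}

SC:no TSO:yes PSO:yes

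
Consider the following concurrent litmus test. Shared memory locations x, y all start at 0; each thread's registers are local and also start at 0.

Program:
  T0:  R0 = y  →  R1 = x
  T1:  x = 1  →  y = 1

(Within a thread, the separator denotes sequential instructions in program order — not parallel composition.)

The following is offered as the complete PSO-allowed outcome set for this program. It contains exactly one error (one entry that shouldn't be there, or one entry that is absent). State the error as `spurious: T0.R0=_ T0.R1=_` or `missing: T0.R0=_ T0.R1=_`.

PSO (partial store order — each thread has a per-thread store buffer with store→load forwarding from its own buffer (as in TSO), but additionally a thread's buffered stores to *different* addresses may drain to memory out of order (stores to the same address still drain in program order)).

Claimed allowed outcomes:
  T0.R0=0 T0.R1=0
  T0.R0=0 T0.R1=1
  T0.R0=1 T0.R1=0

outcome vector order: (T0.R0,T0.R1)
PSO: 4 outcomes — {(0,0), (0,1), (1,0), (1,1)}
PSO∖claimed = {(1,1)}

missing: T0.R0=1 T0.R1=1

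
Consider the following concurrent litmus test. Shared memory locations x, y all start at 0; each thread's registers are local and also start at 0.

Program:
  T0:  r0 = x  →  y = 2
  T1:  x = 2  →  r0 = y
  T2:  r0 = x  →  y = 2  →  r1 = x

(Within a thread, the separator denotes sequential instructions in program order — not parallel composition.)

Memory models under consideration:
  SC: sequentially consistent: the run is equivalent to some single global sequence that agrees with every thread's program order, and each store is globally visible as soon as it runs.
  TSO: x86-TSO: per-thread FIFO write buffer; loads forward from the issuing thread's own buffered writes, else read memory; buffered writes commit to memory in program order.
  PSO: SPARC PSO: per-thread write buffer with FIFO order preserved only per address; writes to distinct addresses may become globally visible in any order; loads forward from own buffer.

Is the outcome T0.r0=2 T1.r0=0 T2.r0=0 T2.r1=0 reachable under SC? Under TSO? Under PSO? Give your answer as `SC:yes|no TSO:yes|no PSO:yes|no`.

outcome vector order: (T0.r0,T1.r0,T2.r0,T2.r1)
SC (10): (0,0,0,2); (0,0,2,2); (0,2,0,0); (0,2,0,2); (0,2,2,2); (2,0,0,2); (2,0,2,2); (2,2,0,0); (2,2,0,2); (2,2,2,2)
TSO (12): (0,0,0,0); (0,0,0,2); (0,0,2,2); (0,2,0,0); (0,2,0,2); (0,2,2,2); (2,0,0,0); (2,0,0,2); (2,0,2,2); (2,2,0,0); (2,2,0,2); (2,2,2,2)
PSO (12): (0,0,0,0); (0,0,0,2); (0,0,2,2); (0,2,0,0); (0,2,0,2); (0,2,2,2); (2,0,0,0); (2,0,0,2); (2,0,2,2); (2,2,0,0); (2,2,0,2); (2,2,2,2)
target (2,0,0,0) ∈ {TSO,PSO}

SC:no TSO:yes PSO:yes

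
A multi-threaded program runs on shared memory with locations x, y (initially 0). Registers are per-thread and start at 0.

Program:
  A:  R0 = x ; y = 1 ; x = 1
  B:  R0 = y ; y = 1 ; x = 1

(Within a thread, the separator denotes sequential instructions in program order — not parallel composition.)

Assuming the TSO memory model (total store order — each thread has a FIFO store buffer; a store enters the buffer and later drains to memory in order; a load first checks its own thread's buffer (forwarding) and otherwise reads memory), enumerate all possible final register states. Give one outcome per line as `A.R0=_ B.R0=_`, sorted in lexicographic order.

outcome vector order: (A.R0,B.R0)
|TSO outcomes| = 3

A.R0=0 B.R0=0
A.R0=0 B.R0=1
A.R0=1 B.R0=0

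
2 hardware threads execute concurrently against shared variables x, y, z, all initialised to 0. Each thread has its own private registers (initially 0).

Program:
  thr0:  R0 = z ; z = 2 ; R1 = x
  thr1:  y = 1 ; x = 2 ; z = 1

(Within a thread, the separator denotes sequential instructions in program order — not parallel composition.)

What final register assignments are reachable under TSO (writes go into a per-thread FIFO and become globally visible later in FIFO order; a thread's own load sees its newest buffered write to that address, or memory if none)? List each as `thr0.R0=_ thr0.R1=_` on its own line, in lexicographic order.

outcome vector order: (thr0.R0,thr0.R1)
|TSO outcomes| = 3

thr0.R0=0 thr0.R1=0
thr0.R0=0 thr0.R1=2
thr0.R0=1 thr0.R1=2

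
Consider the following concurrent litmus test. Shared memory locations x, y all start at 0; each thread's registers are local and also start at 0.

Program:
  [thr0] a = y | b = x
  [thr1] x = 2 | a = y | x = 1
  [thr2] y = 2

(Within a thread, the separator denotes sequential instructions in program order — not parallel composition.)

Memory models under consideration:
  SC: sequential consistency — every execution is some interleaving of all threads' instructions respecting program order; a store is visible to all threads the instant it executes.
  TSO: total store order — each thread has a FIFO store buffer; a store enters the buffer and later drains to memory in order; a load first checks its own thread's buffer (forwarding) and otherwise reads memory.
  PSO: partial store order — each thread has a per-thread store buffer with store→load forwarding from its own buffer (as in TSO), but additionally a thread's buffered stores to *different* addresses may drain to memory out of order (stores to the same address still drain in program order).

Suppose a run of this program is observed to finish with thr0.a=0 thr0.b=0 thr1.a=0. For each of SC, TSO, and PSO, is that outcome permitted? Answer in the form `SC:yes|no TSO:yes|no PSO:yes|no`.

SC:yes TSO:yes PSO:yes

outcome vector order: (thr0.a,thr0.b,thr1.a)
SC: 11 outcomes — {(0,0,0); (0,0,2); (0,1,0); (0,1,2); (0,2,0); (0,2,2); (2,0,2); (2,1,0); (2,1,2); (2,2,0); (2,2,2)}
TSO: 12 outcomes — {(0,0,0); (0,0,2); (0,1,0); (0,1,2); (0,2,0); (0,2,2); (2,0,0); (2,0,2); (2,1,0); (2,1,2); (2,2,0); (2,2,2)}
PSO: 12 outcomes — {(0,0,0); (0,0,2); (0,1,0); (0,1,2); (0,2,0); (0,2,2); (2,0,0); (2,0,2); (2,1,0); (2,1,2); (2,2,0); (2,2,2)}
target (0,0,0) ∈ {SC,TSO,PSO}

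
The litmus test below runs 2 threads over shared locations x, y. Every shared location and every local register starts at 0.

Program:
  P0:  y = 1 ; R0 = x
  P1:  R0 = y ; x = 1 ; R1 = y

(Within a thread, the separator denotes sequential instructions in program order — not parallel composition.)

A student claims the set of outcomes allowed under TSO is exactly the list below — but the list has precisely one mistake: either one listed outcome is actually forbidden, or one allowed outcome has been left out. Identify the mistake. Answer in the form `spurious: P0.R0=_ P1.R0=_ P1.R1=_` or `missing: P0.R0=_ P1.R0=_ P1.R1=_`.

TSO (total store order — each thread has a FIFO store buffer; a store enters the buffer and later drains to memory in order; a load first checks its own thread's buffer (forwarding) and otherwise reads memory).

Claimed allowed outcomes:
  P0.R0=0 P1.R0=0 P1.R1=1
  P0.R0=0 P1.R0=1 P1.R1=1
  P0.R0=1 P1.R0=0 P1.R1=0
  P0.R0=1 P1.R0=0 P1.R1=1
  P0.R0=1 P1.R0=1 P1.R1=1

outcome vector order: (P0.R0,P1.R0,P1.R1)
under TSO → 0/0/0 0/0/1 0/1/1 1/0/0 1/0/1 1/1/1
TSO∖claimed = {0/0/0}

missing: P0.R0=0 P1.R0=0 P1.R1=0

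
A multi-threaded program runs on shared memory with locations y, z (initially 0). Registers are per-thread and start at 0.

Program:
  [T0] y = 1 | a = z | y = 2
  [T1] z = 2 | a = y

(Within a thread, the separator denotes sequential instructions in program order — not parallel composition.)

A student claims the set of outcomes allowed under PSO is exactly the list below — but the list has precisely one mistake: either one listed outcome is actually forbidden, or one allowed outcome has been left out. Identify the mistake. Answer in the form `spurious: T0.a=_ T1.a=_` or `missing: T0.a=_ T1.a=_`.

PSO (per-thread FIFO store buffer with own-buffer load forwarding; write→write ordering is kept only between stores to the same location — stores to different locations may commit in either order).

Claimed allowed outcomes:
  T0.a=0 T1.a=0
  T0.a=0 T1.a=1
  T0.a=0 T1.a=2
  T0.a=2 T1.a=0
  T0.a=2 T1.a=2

missing: T0.a=2 T1.a=1

outcome vector order: (T0.a,T1.a)
PSO: 6 outcomes — {<0 0>; <0 1>; <0 2>; <2 0>; <2 1>; <2 2>}
PSO∖claimed = {<2 1>}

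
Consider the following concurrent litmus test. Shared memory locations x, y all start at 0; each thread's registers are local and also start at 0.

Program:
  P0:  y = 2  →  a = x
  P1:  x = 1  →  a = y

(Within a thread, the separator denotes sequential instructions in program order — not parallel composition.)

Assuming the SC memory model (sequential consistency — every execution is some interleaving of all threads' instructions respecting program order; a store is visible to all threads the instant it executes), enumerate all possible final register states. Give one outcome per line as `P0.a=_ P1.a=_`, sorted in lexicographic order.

P0.a=0 P1.a=2
P0.a=1 P1.a=0
P0.a=1 P1.a=2

outcome vector order: (P0.a,P1.a)
|SC outcomes| = 3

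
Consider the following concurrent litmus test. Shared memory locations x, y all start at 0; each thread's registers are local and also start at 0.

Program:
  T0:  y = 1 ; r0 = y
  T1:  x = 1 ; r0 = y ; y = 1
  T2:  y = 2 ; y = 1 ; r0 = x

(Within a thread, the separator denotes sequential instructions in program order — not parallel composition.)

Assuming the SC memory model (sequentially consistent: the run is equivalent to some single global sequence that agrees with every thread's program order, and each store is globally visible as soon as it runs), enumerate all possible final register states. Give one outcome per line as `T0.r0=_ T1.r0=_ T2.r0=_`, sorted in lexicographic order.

T0.r0=1 T1.r0=0 T2.r0=1
T0.r0=1 T1.r0=1 T2.r0=0
T0.r0=1 T1.r0=1 T2.r0=1
T0.r0=1 T1.r0=2 T2.r0=1
T0.r0=2 T1.r0=0 T2.r0=1
T0.r0=2 T1.r0=1 T2.r0=0
T0.r0=2 T1.r0=1 T2.r0=1
T0.r0=2 T1.r0=2 T2.r0=1

outcome vector order: (T0.r0,T1.r0,T2.r0)
|SC outcomes| = 8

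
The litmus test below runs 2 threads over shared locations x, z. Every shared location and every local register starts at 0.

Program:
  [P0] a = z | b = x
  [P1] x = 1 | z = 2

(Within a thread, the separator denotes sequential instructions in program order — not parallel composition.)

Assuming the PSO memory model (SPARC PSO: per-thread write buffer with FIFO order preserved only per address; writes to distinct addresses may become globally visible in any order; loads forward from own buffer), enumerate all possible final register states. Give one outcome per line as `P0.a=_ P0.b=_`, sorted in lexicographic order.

outcome vector order: (P0.a,P0.b)
|PSO outcomes| = 4

P0.a=0 P0.b=0
P0.a=0 P0.b=1
P0.a=2 P0.b=0
P0.a=2 P0.b=1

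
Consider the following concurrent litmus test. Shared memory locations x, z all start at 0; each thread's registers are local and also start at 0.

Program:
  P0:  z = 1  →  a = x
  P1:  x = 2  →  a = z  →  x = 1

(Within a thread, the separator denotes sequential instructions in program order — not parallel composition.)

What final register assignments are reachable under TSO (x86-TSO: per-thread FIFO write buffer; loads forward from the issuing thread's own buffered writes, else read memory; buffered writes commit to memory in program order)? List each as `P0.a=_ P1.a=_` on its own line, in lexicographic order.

outcome vector order: (P0.a,P1.a)
|TSO outcomes| = 6

P0.a=0 P1.a=0
P0.a=0 P1.a=1
P0.a=1 P1.a=0
P0.a=1 P1.a=1
P0.a=2 P1.a=0
P0.a=2 P1.a=1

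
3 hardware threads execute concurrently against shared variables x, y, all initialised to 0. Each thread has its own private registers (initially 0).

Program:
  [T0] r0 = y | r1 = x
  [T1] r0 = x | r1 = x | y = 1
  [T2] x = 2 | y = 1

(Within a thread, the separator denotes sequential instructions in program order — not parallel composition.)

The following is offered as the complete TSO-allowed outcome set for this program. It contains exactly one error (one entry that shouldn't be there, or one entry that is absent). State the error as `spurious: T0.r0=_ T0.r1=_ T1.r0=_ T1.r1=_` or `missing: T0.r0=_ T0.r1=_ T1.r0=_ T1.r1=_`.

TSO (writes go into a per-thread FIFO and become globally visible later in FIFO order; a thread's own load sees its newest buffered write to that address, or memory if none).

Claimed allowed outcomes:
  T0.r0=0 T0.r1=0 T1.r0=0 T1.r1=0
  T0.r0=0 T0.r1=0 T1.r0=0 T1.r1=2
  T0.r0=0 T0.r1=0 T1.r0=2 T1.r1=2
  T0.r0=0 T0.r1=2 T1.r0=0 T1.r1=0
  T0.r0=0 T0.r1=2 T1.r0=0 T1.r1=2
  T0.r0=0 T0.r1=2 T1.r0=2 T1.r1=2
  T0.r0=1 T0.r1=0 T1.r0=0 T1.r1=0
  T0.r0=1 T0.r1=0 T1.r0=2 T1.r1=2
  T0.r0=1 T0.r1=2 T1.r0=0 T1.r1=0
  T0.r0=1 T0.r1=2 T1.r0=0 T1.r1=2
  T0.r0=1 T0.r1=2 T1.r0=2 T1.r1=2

outcome vector order: (T0.r0,T0.r1,T1.r0,T1.r1)
TSO: 10 outcomes — {0/0/0/0; 0/0/0/2; 0/0/2/2; 0/2/0/0; 0/2/0/2; 0/2/2/2; 1/0/0/0; 1/2/0/0; 1/2/0/2; 1/2/2/2}
claimed∖TSO = {1/0/2/2}

spurious: T0.r0=1 T0.r1=0 T1.r0=2 T1.r1=2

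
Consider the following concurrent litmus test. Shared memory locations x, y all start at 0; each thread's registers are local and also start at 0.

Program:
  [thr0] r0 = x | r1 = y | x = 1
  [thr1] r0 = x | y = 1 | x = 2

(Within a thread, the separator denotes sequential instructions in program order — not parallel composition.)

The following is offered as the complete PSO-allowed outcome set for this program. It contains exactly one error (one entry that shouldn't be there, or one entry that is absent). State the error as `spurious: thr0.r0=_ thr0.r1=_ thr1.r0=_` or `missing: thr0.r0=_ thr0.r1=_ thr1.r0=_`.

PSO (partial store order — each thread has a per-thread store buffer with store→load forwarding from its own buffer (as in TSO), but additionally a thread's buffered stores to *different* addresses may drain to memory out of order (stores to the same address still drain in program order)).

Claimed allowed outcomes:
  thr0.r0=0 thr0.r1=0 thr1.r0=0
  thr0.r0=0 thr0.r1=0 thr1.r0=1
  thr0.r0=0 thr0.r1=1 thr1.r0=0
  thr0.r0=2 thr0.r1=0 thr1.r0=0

missing: thr0.r0=2 thr0.r1=1 thr1.r0=0

outcome vector order: (thr0.r0,thr0.r1,thr1.r0)
PSO: 5 outcomes — {<0 0 0>; <0 0 1>; <0 1 0>; <2 0 0>; <2 1 0>}
PSO∖claimed = {<2 1 0>}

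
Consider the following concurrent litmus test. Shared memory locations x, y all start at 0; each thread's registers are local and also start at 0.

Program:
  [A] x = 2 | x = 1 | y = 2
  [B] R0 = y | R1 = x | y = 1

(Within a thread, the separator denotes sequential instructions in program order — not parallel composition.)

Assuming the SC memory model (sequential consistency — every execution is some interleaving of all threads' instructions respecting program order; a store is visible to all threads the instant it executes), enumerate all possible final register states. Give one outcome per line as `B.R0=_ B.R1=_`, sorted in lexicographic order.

B.R0=0 B.R1=0
B.R0=0 B.R1=1
B.R0=0 B.R1=2
B.R0=2 B.R1=1

outcome vector order: (B.R0,B.R1)
|SC outcomes| = 4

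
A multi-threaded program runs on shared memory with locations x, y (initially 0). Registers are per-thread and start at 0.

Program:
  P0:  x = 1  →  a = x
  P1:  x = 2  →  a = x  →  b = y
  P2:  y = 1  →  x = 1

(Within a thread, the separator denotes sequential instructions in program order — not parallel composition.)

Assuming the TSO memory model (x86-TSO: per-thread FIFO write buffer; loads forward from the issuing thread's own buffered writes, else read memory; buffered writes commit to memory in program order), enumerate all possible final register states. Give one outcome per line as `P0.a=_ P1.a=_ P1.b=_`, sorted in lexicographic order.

outcome vector order: (P0.a,P1.a,P1.b)
|TSO outcomes| = 7

P0.a=1 P1.a=1 P1.b=0
P0.a=1 P1.a=1 P1.b=1
P0.a=1 P1.a=2 P1.b=0
P0.a=1 P1.a=2 P1.b=1
P0.a=2 P1.a=1 P1.b=1
P0.a=2 P1.a=2 P1.b=0
P0.a=2 P1.a=2 P1.b=1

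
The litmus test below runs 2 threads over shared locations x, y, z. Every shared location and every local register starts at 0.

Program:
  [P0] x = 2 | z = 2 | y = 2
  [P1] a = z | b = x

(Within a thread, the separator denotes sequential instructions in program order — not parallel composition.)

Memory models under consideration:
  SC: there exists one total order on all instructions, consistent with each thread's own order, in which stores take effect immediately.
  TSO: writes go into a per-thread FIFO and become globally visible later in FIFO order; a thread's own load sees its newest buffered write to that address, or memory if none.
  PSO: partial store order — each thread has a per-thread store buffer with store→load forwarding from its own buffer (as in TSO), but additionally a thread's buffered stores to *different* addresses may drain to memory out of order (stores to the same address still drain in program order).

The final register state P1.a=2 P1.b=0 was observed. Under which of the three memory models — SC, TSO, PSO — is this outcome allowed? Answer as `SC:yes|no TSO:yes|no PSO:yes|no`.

outcome vector order: (P1.a,P1.b)
[SC] allowed = {(0,0), (0,2), (2,2)}
[TSO] allowed = {(0,0), (0,2), (2,2)}
[PSO] allowed = {(0,0), (0,2), (2,0), (2,2)}
target (2,0) ∈ {PSO}

SC:no TSO:no PSO:yes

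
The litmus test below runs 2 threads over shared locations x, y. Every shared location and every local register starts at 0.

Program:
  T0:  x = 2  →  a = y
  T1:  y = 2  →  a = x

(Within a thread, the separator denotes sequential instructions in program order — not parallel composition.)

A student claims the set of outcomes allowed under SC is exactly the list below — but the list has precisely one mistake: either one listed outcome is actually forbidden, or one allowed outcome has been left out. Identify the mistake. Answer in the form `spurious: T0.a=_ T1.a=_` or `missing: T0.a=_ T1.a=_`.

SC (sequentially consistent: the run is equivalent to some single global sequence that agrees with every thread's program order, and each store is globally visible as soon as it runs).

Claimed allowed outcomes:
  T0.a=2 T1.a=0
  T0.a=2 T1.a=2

outcome vector order: (T0.a,T1.a)
under SC → 0/2; 2/0; 2/2
SC∖claimed = {0/2}

missing: T0.a=0 T1.a=2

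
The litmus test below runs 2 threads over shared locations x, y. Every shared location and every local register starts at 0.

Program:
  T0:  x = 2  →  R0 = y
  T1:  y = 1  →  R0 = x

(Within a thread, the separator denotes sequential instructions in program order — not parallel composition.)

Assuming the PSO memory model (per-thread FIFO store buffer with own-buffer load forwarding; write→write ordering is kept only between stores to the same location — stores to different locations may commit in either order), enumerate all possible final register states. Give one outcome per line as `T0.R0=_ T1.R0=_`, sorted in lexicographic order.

T0.R0=0 T1.R0=0
T0.R0=0 T1.R0=2
T0.R0=1 T1.R0=0
T0.R0=1 T1.R0=2

outcome vector order: (T0.R0,T1.R0)
|PSO outcomes| = 4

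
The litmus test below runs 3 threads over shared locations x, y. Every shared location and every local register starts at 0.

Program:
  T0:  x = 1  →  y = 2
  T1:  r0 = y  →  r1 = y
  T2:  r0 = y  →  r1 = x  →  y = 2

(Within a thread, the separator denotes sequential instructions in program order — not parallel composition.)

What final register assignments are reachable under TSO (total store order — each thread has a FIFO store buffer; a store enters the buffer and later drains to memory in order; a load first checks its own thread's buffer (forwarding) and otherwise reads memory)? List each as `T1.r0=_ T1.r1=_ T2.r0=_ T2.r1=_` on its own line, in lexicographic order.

outcome vector order: (T1.r0,T1.r1,T2.r0,T2.r1)
|TSO outcomes| = 9

T1.r0=0 T1.r1=0 T2.r0=0 T2.r1=0
T1.r0=0 T1.r1=0 T2.r0=0 T2.r1=1
T1.r0=0 T1.r1=0 T2.r0=2 T2.r1=1
T1.r0=0 T1.r1=2 T2.r0=0 T2.r1=0
T1.r0=0 T1.r1=2 T2.r0=0 T2.r1=1
T1.r0=0 T1.r1=2 T2.r0=2 T2.r1=1
T1.r0=2 T1.r1=2 T2.r0=0 T2.r1=0
T1.r0=2 T1.r1=2 T2.r0=0 T2.r1=1
T1.r0=2 T1.r1=2 T2.r0=2 T2.r1=1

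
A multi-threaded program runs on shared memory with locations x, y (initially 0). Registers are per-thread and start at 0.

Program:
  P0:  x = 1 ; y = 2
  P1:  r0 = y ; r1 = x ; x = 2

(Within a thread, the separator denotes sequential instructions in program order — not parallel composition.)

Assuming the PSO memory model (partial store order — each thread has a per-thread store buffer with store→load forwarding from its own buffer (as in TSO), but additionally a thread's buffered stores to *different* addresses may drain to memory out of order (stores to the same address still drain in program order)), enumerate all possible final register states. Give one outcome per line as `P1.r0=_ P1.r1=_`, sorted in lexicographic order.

outcome vector order: (P1.r0,P1.r1)
|PSO outcomes| = 4

P1.r0=0 P1.r1=0
P1.r0=0 P1.r1=1
P1.r0=2 P1.r1=0
P1.r0=2 P1.r1=1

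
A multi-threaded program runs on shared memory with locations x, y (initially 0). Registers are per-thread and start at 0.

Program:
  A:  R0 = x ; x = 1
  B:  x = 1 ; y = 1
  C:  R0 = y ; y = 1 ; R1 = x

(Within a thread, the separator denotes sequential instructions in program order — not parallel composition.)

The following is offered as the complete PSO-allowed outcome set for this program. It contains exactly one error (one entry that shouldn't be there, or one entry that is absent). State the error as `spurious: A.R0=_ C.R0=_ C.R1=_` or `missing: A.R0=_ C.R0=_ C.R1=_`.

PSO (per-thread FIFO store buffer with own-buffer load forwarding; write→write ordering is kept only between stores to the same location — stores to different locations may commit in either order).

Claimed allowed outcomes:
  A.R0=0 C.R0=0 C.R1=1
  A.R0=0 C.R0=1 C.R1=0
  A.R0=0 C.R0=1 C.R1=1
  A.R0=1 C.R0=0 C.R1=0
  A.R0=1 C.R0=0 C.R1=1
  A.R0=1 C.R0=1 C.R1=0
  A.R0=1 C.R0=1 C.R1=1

missing: A.R0=0 C.R0=0 C.R1=0

outcome vector order: (A.R0,C.R0,C.R1)
under PSO → <0 0 0>; <0 0 1>; <0 1 0>; <0 1 1>; <1 0 0>; <1 0 1>; <1 1 0>; <1 1 1>
PSO∖claimed = {<0 0 0>}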